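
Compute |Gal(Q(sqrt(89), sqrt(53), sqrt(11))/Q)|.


The 3 square roots of distinct primes are multiplicatively independent over Q,
so [K:Q] = 2^3 and Gal(K/Q) is isomorphic to (Z/2Z)^3.
|Gal| = 2^3 = 8

8


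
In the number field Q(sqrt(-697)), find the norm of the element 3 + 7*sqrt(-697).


N(a + b*sqrt(d)) = a^2 - d*b^2
= (3)^2 - (-697)*(7)^2
= 9 + 34153
= 34162

34162


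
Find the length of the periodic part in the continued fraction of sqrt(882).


Run the CF algorithm for sqrt(882).
a_0 = floor(sqrt(882)) = 29; set m_0=0, q_0=1.
Recurrence: m' = q*a - m,  q' = (d - m'^2)/q,  a' = floor((a_0 + m')/q').
  step 1: m=29, q=41, a=1
  step 2: m=12, q=18, a=2
  step 3: m=24, q=17, a=3
  step 4: m=27, q=9, a=6
  step 5: m=27, q=17, a=3
  step 6: m=24, q=18, a=2
  step 7: m=12, q=41, a=1
  step 8: m=29, q=1, a=58
a_8 = 2*a_0 = 58, so the period closes here.
sqrt(882) = [29; 1, 2, 3, 6, 3, 2, 1, 58]
Period length = 8

8


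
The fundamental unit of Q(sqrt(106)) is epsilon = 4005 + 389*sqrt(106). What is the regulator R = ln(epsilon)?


epsilon = 4005 + 389*sqrt(106)
= 8010.0001
R = ln(8010.0001)
= 8.9884

8.9884


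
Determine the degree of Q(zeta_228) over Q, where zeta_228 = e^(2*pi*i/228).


The degree equals Euler's totient phi(228).
228 = 2^2 * 3 * 19
phi(228) = 72

72


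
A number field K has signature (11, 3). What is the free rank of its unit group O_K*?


By Dirichlet's unit theorem:
rank = r1 + r2 - 1
= 11 + 3 - 1
= 13

13


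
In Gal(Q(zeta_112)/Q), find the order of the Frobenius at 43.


The Frobenius at p in Gal(Q(zeta_n)/Q) = (Z/nZ)* is the class of p, so its order is ord_112(43), the smallest k >= 1 with 43^k = 1 mod 112.
n = 112 = 2^4 * 7, phi(112) = 48; the order divides phi(n).
Divisors of 48: 1, 2, 3, 4, 6, 8, 12, 16, 24, 48
Repeated squaring mod 112: 43^1 = 43, 43^2 = 57, 43^4 = 1, 43^8 = 1, 43^16 = 1, 43^32 = 1
Test divisors in increasing order:
  k=1: 43^1 = 43 mod 112
  k=2: 43^2 = 57 mod 112
  k=3: 43^3 = 57 * 43 = 99 mod 112
  k=4: 43^4 = 1 mod 112  <- first divisor giving 1
Order = 4

4


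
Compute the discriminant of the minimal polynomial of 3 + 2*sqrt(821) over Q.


The element 3 + 2*sqrt(821) has minimal polynomial:
x^2 - 6*x - 3275
Discriminant = (-6)^2 - 4*(-3275)
= 36 + 13100
= 13136

13136


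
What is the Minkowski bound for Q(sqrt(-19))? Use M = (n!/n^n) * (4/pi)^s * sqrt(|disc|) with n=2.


d = -19, d mod 4 = 1, so disc(K) = d = -19; |disc(K)| = 19
Imaginary quadratic field, so n = 2, s = r2 = 1, r1 = 0
M = (n!/n^n) * (4/pi)^s * sqrt(|disc(K)|) = (2!/2^2) * (4/pi)^1 * sqrt(19)
= 0.5 * 1.273240 * 4.358899
= 2.7750

2.7750


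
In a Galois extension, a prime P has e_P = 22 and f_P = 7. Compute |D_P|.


|D_P| = e * f
= 22 * 7
= 154

154


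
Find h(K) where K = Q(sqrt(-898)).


K = Q(sqrt(-898)). d mod 4 = 2, so D = disc(K) = 4d = -3592
h(K) equals the number of primitive reduced positive-definite forms (a, b, c) = a*x^2 + b*x*y + c*y^2 with b^2 - 4ac = D,
where reduced means |b| <= a <= c, with b >= 0 whenever |b| = a or a = c, and primitive means gcd(a, b, c) = 1.
Reduced forces 3a^2 <= |D| = 3592, so 1 <= a <= 34; b must have the parity of D, and c = (b^2 - D)/(4a) must be an integer >= a.
Enumerate a = 1..34, b in [-a, a]:
  a=1: (1, 0, 898)  [1]
  a=2: (2, 0, 449)  [1]
  a=3..10: none
  a=11: (11, -4, 82), (11, 4, 82)  [2]
  a=12: none
  a=13: (13, -10, 71), (13, 10, 71)  [2]
  a=14..21: none
  a=22: (22, -4, 41), (22, 4, 41)  [2]
  a=23..25: none
  a=26: (26, -16, 37), (26, 16, 37)  [2]
  a=27..28: none
  a=29: (29, -2, 31), (29, 2, 31)  [2]
  a=30..34: none
Total reduced forms: 1 + 1 + 2 + 2 + 2 + 2 + 2 = 12
h = 12

12


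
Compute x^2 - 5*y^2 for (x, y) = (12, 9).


x^2 - d*y^2
= 12^2 - 5*9^2
= 144 - 405
= -261

-261


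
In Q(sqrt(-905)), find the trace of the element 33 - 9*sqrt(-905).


Tr(a + b*sqrt(d)) = (a + b*sqrt(d)) + (a - b*sqrt(d)) = 2a
= 2 * (33)
= 66

66


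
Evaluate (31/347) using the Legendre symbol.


p = 347 is prime, so compute (31/347) with the reciprocity algorithm (Jacobi-symbol steps: pull out 2s via (2/n), flip via reciprocity, reduce):
  reciprocity: (31/347) -> -(347/31)
  reduce: (6/31)
  pull out 2: (2/31) = +1  (since 31 mod 8 = 7)
  reciprocity: (3/31) -> -(31/3)
  reduce: (1/3)
  (1/3) = 1
Product of signs = 1
(31/347) = 1

1


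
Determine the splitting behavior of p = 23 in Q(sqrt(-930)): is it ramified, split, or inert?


K = Q(sqrt(-930)). Since d mod 4 = 2, disc(K) = -3720.
Check p | disc: -3720 mod 23 = 6.
p does not divide disc. Compute Legendre symbol (d/p):
13^((23-1)/2) mod 23 = 1
(d/p) = 1, so p splits: (p) = P*P' with e=1, f=1, g=2.
Therefore p is split.

split


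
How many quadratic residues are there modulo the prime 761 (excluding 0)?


For prime p, the number of non-zero quadratic residues is (p-1)/2.
= (761-1)/2
= 380

380


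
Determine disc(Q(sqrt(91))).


For K = Q(sqrt(d)) with d squarefree: disc(K) = d if d = 1 mod 4, and disc(K) = 4d if d = 2 or 3 mod 4.
Here d = 91, and d mod 4 = 3.
d = 3 mod 4, not 1 (O_K = Z[sqrt(d)]), so disc(K) = 4d = 4 * (91) = 364

364


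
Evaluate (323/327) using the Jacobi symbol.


Compute (323/327) via quadratic reciprocity:
  reciprocity: (323/327) -> -(327/323)
  reduce: (4/323)
  pull out 2: (2/323) = -1  (since 323 mod 8 = 3)
  pull out 2: (2/323) = -1  (since 323 mod 8 = 3)
  (1/323) = 1
Product of signs = -1

-1


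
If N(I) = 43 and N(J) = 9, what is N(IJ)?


N(IJ) = N(I) * N(J)
= 43 * 9
= 387

387


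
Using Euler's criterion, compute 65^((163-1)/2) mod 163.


p = 163 is prime and the exponent is (p-1)/2 = 81, so by Euler's criterion 65^81 = (65/163) = +1 or -1 mod 163.
Compute by square-and-multiply:
  81 = 64 + 16 + 1 (binary 1010001)
  Repeated squaring mod 163: 65^1 = 65, 65^2 = 150, 65^4 = 6, 65^8 = 36, 65^16 = 155, 65^32 = 64, 65^64 = 21
  65^81 = 65^64 * 65^16 * 65^1 = 21 * 155 * 65 mod 163
    21 * 155 = 3255 = 158 mod 163
    158 * 65 = 10270 = 1 mod 163
  65^81 = 1 mod 163
Result 1: 65 is a quadratic residue mod 163.
65^81 mod 163 = 1

1


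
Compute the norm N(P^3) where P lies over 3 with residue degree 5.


N(P^a) = p^(a*f)
= 3^(3*5)
= 3^15
= 14348907

14348907


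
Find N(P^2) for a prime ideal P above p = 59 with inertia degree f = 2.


N(P^a) = p^(a*f)
= 59^(2*2)
= 59^4
= 12117361

12117361


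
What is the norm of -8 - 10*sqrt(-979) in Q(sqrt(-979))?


N(a + b*sqrt(d)) = a^2 - d*b^2
= (-8)^2 - (-979)*(-10)^2
= 64 + 97900
= 97964

97964


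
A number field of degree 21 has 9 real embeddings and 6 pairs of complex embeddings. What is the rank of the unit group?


By Dirichlet's unit theorem:
rank = r1 + r2 - 1
= 9 + 6 - 1
= 14

14


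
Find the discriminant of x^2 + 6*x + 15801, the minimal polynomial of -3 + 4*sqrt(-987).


The element -3 + 4*sqrt(-987) has minimal polynomial:
x^2 + 6*x + 15801
Discriminant = (6)^2 - 4*(15801)
= 36 - 63204
= -63168

-63168


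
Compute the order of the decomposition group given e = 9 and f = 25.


|D_P| = e * f
= 9 * 25
= 225

225


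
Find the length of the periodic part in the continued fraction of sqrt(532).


Run the CF algorithm for sqrt(532).
a_0 = floor(sqrt(532)) = 23; set m_0=0, q_0=1.
Recurrence: m' = q*a - m,  q' = (d - m'^2)/q,  a' = floor((a_0 + m')/q').
  step 1: m=23, q=3, a=15
  step 2: m=22, q=16, a=2
  step 3: m=10, q=27, a=1
  step 4: m=17, q=9, a=4
  step 5: m=19, q=19, a=2
  step 6: m=19, q=9, a=4
  step 7: m=17, q=27, a=1
  step 8: m=10, q=16, a=2
  step 9: m=22, q=3, a=15
  step 10: m=23, q=1, a=46
a_10 = 2*a_0 = 46, so the period closes here.
sqrt(532) = [23; 15, 2, 1, 4, 2, 4, 1, 2, 15, 46]
Period length = 10

10


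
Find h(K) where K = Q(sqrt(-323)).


K = Q(sqrt(-323)). d mod 4 = 1, so D = disc(K) = d = -323
h(K) equals the number of primitive reduced positive-definite forms (a, b, c) = a*x^2 + b*x*y + c*y^2 with b^2 - 4ac = D,
where reduced means |b| <= a <= c, with b >= 0 whenever |b| = a or a = c, and primitive means gcd(a, b, c) = 1.
Reduced forces 3a^2 <= |D| = 323, so 1 <= a <= 10; b must have the parity of D, and c = (b^2 - D)/(4a) must be an integer >= a.
Enumerate a = 1..10, b in [-a, a]:
  a=1: (1, 1, 81)  [1]
  a=2: none
  a=3: (3, -1, 27), (3, 1, 27)  [2]
  a=4..8: none
  a=9: (9, 1, 9)  [1]
  a=10: none
Total reduced forms: 1 + 2 + 1 = 4
h = 4

4


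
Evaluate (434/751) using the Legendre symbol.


p = 751 is prime, so compute (434/751) with the reciprocity algorithm (Jacobi-symbol steps: pull out 2s via (2/n), flip via reciprocity, reduce):
  pull out 2: (2/751) = +1  (since 751 mod 8 = 7)
  reciprocity: (217/751) -> +(751/217)
  reduce: (100/217)
  pull out 2: (2/217) = +1  (since 217 mod 8 = 1)
  pull out 2: (2/217) = +1  (since 217 mod 8 = 1)
  reciprocity: (25/217) -> +(217/25)
  reduce: (17/25)
  reciprocity: (17/25) -> +(25/17)
  reduce: (8/17)
  pull out 2: (2/17) = +1  (since 17 mod 8 = 1)
  pull out 2: (2/17) = +1  (since 17 mod 8 = 1)
  pull out 2: (2/17) = +1  (since 17 mod 8 = 1)
  (1/17) = 1
Product of signs = 1
(434/751) = 1

1


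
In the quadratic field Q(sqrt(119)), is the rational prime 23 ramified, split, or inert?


K = Q(sqrt(119)). Since d mod 4 = 3, disc(K) = 476.
Check p | disc: 476 mod 23 = 16.
p does not divide disc. Compute Legendre symbol (d/p):
4^((23-1)/2) mod 23 = 1
(d/p) = 1, so p splits: (p) = P*P' with e=1, f=1, g=2.
Therefore p is split.

split


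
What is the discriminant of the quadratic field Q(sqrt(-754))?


For K = Q(sqrt(d)) with d squarefree: disc(K) = d if d = 1 mod 4, and disc(K) = 4d if d = 2 or 3 mod 4.
Here d = -754, and d mod 4 = 2.
d = 2 mod 4, not 1 (O_K = Z[sqrt(d)]), so disc(K) = 4d = 4 * (-754) = -3016

-3016


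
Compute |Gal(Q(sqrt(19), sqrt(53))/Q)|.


The 2 square roots of distinct primes are multiplicatively independent over Q,
so [K:Q] = 2^2 and Gal(K/Q) is isomorphic to (Z/2Z)^2.
|Gal| = 2^2 = 4

4


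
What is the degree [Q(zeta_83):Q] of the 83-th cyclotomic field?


The degree equals Euler's totient phi(83).
83 = 83
phi(83) = 82

82


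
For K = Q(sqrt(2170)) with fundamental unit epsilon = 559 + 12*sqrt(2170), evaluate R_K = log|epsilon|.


epsilon = 559 + 12*sqrt(2170)
= 1117.9991
R = ln(1117.9991)
= 7.0193

7.0193


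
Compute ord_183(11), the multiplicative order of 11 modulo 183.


We want ord_183(11), the smallest k >= 1 with 11^k = 1 mod 183.
n = 183 = 3 * 61, phi(183) = 120; the order divides phi(n).
Divisors of 120: 1, 2, 3, 4, 5, 6, 8, 10, 12, 15, 20, 24, 30, 40, 60, 120
Repeated squaring mod 183: 11^1 = 11, 11^2 = 121, 11^4 = 1, 11^8 = 1, 11^16 = 1, 11^32 = 1, 11^64 = 1
Test divisors in increasing order:
  k=1: 11^1 = 11 mod 183
  k=2: 11^2 = 121 mod 183
  k=3: 11^3 = 121 * 11 = 50 mod 183
  k=4: 11^4 = 1 mod 183  <- first divisor giving 1
Order = 4

4


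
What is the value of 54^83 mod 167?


p = 167 is prime and the exponent is (p-1)/2 = 83, so by Euler's criterion 54^83 = (54/167) = +1 or -1 mod 167.
Compute by square-and-multiply:
  83 = 64 + 16 + 2 + 1 (binary 1010011)
  Repeated squaring mod 167: 54^1 = 54, 54^2 = 77, 54^4 = 84, 54^8 = 42, 54^16 = 94, 54^32 = 152, 54^64 = 58
  54^83 = 54^64 * 54^16 * 54^2 * 54^1 = 58 * 94 * 77 * 54 mod 167
    58 * 94 = 5452 = 108 mod 167
    108 * 77 = 8316 = 133 mod 167
    133 * 54 = 7182 = 1 mod 167
  54^83 = 1 mod 167
Result 1: 54 is a quadratic residue mod 167.
54^83 mod 167 = 1

1


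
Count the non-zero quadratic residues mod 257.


For prime p, the number of non-zero quadratic residues is (p-1)/2.
= (257-1)/2
= 128

128


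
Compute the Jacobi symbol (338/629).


Compute (338/629) via quadratic reciprocity:
  pull out 2: (2/629) = -1  (since 629 mod 8 = 5)
  reciprocity: (169/629) -> +(629/169)
  reduce: (122/169)
  pull out 2: (2/169) = +1  (since 169 mod 8 = 1)
  reciprocity: (61/169) -> +(169/61)
  reduce: (47/61)
  reciprocity: (47/61) -> +(61/47)
  reduce: (14/47)
  pull out 2: (2/47) = +1  (since 47 mod 8 = 7)
  reciprocity: (7/47) -> -(47/7)
  reduce: (5/7)
  reciprocity: (5/7) -> +(7/5)
  reduce: (2/5)
  pull out 2: (2/5) = -1  (since 5 mod 8 = 5)
  (1/5) = 1
Product of signs = -1

-1


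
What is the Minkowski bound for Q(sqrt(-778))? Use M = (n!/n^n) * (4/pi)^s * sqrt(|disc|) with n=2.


d = -778, d mod 4 = 2, so disc(K) = 4d = -3112; |disc(K)| = 3112
Imaginary quadratic field, so n = 2, s = r2 = 1, r1 = 0
M = (n!/n^n) * (4/pi)^s * sqrt(|disc(K)|) = (2!/2^2) * (4/pi)^1 * sqrt(3112)
= 0.5 * 1.273240 * 55.785303
= 35.5140

35.5140


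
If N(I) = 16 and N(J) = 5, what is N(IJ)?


N(IJ) = N(I) * N(J)
= 16 * 5
= 80

80


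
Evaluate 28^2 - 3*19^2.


x^2 - d*y^2
= 28^2 - 3*19^2
= 784 - 1083
= -299

-299


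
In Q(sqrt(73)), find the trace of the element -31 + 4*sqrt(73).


Tr(a + b*sqrt(d)) = (a + b*sqrt(d)) + (a - b*sqrt(d)) = 2a
= 2 * (-31)
= -62

-62


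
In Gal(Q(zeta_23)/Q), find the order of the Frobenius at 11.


The Frobenius at p in Gal(Q(zeta_n)/Q) = (Z/nZ)* is the class of p, so its order is ord_23(11), the smallest k >= 1 with 11^k = 1 mod 23.
n = 23 = 23, phi(23) = 22; the order divides phi(n).
Divisors of 22: 1, 2, 11, 22
Repeated squaring mod 23: 11^1 = 11, 11^2 = 6, 11^4 = 13, 11^8 = 8, 11^16 = 18
Test divisors in increasing order:
  k=1: 11^1 = 11 mod 23
  k=2: 11^2 = 6 mod 23
  k=11: 11^11 = 8 * 6 * 11 = 22 mod 23
  k=22: 11^22 = 18 * 13 * 6 = 1 mod 23  <- first divisor giving 1
Order = 22

22


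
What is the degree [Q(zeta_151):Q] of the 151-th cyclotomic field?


The degree equals Euler's totient phi(151).
151 = 151
phi(151) = 150

150


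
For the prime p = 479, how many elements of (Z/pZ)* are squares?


For prime p, the number of non-zero quadratic residues is (p-1)/2.
= (479-1)/2
= 239

239


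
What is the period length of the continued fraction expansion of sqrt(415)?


Run the CF algorithm for sqrt(415).
a_0 = floor(sqrt(415)) = 20; set m_0=0, q_0=1.
Recurrence: m' = q*a - m,  q' = (d - m'^2)/q,  a' = floor((a_0 + m')/q').
  step 1: m=20, q=15, a=2
  step 2: m=10, q=21, a=1
  step 3: m=11, q=14, a=2
  step 4: m=17, q=9, a=4
  step 5: m=19, q=6, a=6
  step 6: m=17, q=21, a=1
  step 7: m=4, q=19, a=1
  step 8: m=15, q=10, a=3
  step 9: m=15, q=19, a=1
  step 10: m=4, q=21, a=1
  step 11: m=17, q=6, a=6
  step 12: m=19, q=9, a=4
  step 13: m=17, q=14, a=2
  step 14: m=11, q=21, a=1
  step 15: m=10, q=15, a=2
  step 16: m=20, q=1, a=40
a_16 = 2*a_0 = 40, so the period closes here.
sqrt(415) = [20; 2, 1, 2, 4, 6, 1, 1, 3, 1, 1, 6, 4, 2, 1, 2, 40]
Period length = 16

16


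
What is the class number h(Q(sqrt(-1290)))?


K = Q(sqrt(-1290)). d mod 4 = 2, so D = disc(K) = 4d = -5160
h(K) equals the number of primitive reduced positive-definite forms (a, b, c) = a*x^2 + b*x*y + c*y^2 with b^2 - 4ac = D,
where reduced means |b| <= a <= c, with b >= 0 whenever |b| = a or a = c, and primitive means gcd(a, b, c) = 1.
Reduced forces 3a^2 <= |D| = 5160, so 1 <= a <= 41; b must have the parity of D, and c = (b^2 - D)/(4a) must be an integer >= a.
Enumerate a = 1..41, b in [-a, a]:
  a=1: (1, 0, 1290)  [1]
  a=2: (2, 0, 645)  [1]
  a=3: (3, 0, 430)  [1]
  a=4: none
  a=5: (5, 0, 258)  [1]
  a=6: (6, 0, 215)  [1]
  a=7..9: none
  a=10: (10, 0, 129)  [1]
  a=11..12: none
  a=13: (13, -12, 102), (13, 12, 102)  [2]
  a=14: none
  a=15: (15, 0, 86)  [1]
  a=16: none
  a=17: (17, -12, 78), (17, 12, 78)  [2]
  a=18..25: none
  a=26: (26, -12, 51), (26, 12, 51)  [2]
  a=27..29: none
  a=30: (30, 0, 43)  [1]
  a=31..33: none
  a=34: (34, -12, 39), (34, 12, 39)  [2]
  a=35..41: none
Total reduced forms: 1 + 1 + 1 + 1 + 1 + 1 + 2 + 1 + 2 + 2 + 1 + 2 = 16
h = 16

16


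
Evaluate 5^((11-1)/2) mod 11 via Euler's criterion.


p = 11 is prime and the exponent is (p-1)/2 = 5, so by Euler's criterion 5^5 = (5/11) = +1 or -1 mod 11.
Compute by square-and-multiply:
  5 = 4 + 1 (binary 101)
  Repeated squaring mod 11: 5^1 = 5, 5^2 = 3, 5^4 = 9
  5^5 = 5^4 * 5^1 = 9 * 5 mod 11
    9 * 5 = 45 = 1 mod 11
  5^5 = 1 mod 11
Result 1: 5 is a quadratic residue mod 11.
5^5 mod 11 = 1

1


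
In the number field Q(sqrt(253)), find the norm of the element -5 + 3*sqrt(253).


N(a + b*sqrt(d)) = a^2 - d*b^2
= (-5)^2 - (253)*(3)^2
= 25 - 2277
= -2252

-2252


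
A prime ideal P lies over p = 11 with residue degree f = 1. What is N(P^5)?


N(P^a) = p^(a*f)
= 11^(5*1)
= 11^5
= 161051

161051


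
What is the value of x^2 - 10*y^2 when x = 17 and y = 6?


x^2 - d*y^2
= 17^2 - 10*6^2
= 289 - 360
= -71

-71


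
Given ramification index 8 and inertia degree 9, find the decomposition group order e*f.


|D_P| = e * f
= 8 * 9
= 72

72


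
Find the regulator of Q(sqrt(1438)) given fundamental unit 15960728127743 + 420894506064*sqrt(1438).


epsilon = 15960728127743 + 420894506064*sqrt(1438)
= 3.1921e+13
R = ln(3.1921e+13)
= 31.0943

31.0943


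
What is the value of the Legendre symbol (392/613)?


p = 613 is prime, so compute (392/613) with the reciprocity algorithm (Jacobi-symbol steps: pull out 2s via (2/n), flip via reciprocity, reduce):
  pull out 2: (2/613) = -1  (since 613 mod 8 = 5)
  pull out 2: (2/613) = -1  (since 613 mod 8 = 5)
  pull out 2: (2/613) = -1  (since 613 mod 8 = 5)
  reciprocity: (49/613) -> +(613/49)
  reduce: (25/49)
  reciprocity: (25/49) -> +(49/25)
  reduce: (24/25)
  pull out 2: (2/25) = +1  (since 25 mod 8 = 1)
  pull out 2: (2/25) = +1  (since 25 mod 8 = 1)
  pull out 2: (2/25) = +1  (since 25 mod 8 = 1)
  reciprocity: (3/25) -> +(25/3)
  reduce: (1/3)
  (1/3) = 1
Product of signs = -1
(392/613) = -1

-1


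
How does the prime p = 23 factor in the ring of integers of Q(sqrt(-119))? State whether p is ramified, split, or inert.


K = Q(sqrt(-119)). Since d mod 4 = 1, disc(K) = -119.
Check p | disc: -119 mod 23 = 19.
p does not divide disc. Compute Legendre symbol (d/p):
19^((23-1)/2) mod 23 = -1
(d/p) = -1, so p is inert: (p) stays prime with e=1, f=2, g=1.
Therefore p is inert.

inert


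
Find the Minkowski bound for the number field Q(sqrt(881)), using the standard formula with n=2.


d = 881, d mod 4 = 1, so disc(K) = d = 881; |disc(K)| = 881
Real quadratic field, so n = 2, s = r2 = 0, r1 = 2
M = (n!/n^n) * (4/pi)^s * sqrt(|disc(K)|) = (2!/2^2) * (4/pi)^0 * sqrt(881)
= 0.5 * 1.000000 * 29.681644
= 14.8408

14.8408


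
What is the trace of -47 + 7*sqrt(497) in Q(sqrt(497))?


Tr(a + b*sqrt(d)) = (a + b*sqrt(d)) + (a - b*sqrt(d)) = 2a
= 2 * (-47)
= -94

-94


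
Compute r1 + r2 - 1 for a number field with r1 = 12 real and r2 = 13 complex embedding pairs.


By Dirichlet's unit theorem:
rank = r1 + r2 - 1
= 12 + 13 - 1
= 24

24


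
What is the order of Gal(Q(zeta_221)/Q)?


|Gal(Q(zeta_221)/Q)| = phi(221)
= 192

192


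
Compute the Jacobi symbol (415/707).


Compute (415/707) via quadratic reciprocity:
  reciprocity: (415/707) -> -(707/415)
  reduce: (292/415)
  pull out 2: (2/415) = +1  (since 415 mod 8 = 7)
  pull out 2: (2/415) = +1  (since 415 mod 8 = 7)
  reciprocity: (73/415) -> +(415/73)
  reduce: (50/73)
  pull out 2: (2/73) = +1  (since 73 mod 8 = 1)
  reciprocity: (25/73) -> +(73/25)
  reduce: (23/25)
  reciprocity: (23/25) -> +(25/23)
  reduce: (2/23)
  pull out 2: (2/23) = +1  (since 23 mod 8 = 7)
  (1/23) = 1
Product of signs = -1

-1


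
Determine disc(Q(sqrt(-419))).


For K = Q(sqrt(d)) with d squarefree: disc(K) = d if d = 1 mod 4, and disc(K) = 4d if d = 2 or 3 mod 4.
Here d = -419, and d mod 4 = 1.
d = 1 mod 4 (O_K = Z[(1+sqrt(d))/2]), so disc(K) = d = -419

-419


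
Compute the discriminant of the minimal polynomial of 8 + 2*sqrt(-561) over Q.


The element 8 + 2*sqrt(-561) has minimal polynomial:
x^2 - 16*x + 2308
Discriminant = (-16)^2 - 4*(2308)
= 256 - 9232
= -8976

-8976


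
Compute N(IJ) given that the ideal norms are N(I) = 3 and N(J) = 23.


N(IJ) = N(I) * N(J)
= 3 * 23
= 69

69


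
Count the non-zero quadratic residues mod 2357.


For prime p, the number of non-zero quadratic residues is (p-1)/2.
= (2357-1)/2
= 1178

1178


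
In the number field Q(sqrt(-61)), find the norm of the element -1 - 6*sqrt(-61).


N(a + b*sqrt(d)) = a^2 - d*b^2
= (-1)^2 - (-61)*(-6)^2
= 1 + 2196
= 2197

2197


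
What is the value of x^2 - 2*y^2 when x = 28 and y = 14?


x^2 - d*y^2
= 28^2 - 2*14^2
= 784 - 392
= 392

392


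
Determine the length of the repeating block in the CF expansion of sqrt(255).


Run the CF algorithm for sqrt(255).
a_0 = floor(sqrt(255)) = 15; set m_0=0, q_0=1.
Recurrence: m' = q*a - m,  q' = (d - m'^2)/q,  a' = floor((a_0 + m')/q').
  step 1: m=15, q=30, a=1
  step 2: m=15, q=1, a=30
a_2 = 2*a_0 = 30, so the period closes here.
sqrt(255) = [15; 1, 30]
Period length = 2

2


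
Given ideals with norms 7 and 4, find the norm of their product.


N(IJ) = N(I) * N(J)
= 7 * 4
= 28

28


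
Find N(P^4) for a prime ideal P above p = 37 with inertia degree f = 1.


N(P^a) = p^(a*f)
= 37^(4*1)
= 37^4
= 1874161

1874161


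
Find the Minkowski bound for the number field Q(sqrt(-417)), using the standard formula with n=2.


d = -417, d mod 4 = 3, so disc(K) = 4d = -1668; |disc(K)| = 1668
Imaginary quadratic field, so n = 2, s = r2 = 1, r1 = 0
M = (n!/n^n) * (4/pi)^s * sqrt(|disc(K)|) = (2!/2^2) * (4/pi)^1 * sqrt(1668)
= 0.5 * 1.273240 * 40.841156
= 26.0003

26.0003


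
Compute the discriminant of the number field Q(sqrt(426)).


For K = Q(sqrt(d)) with d squarefree: disc(K) = d if d = 1 mod 4, and disc(K) = 4d if d = 2 or 3 mod 4.
Here d = 426, and d mod 4 = 2.
d = 2 mod 4, not 1 (O_K = Z[sqrt(d)]), so disc(K) = 4d = 4 * (426) = 1704

1704


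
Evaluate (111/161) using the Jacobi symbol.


Compute (111/161) via quadratic reciprocity:
  reciprocity: (111/161) -> +(161/111)
  reduce: (50/111)
  pull out 2: (2/111) = +1  (since 111 mod 8 = 7)
  reciprocity: (25/111) -> +(111/25)
  reduce: (11/25)
  reciprocity: (11/25) -> +(25/11)
  reduce: (3/11)
  reciprocity: (3/11) -> -(11/3)
  reduce: (2/3)
  pull out 2: (2/3) = -1  (since 3 mod 8 = 3)
  (1/3) = 1
Product of signs = 1

1


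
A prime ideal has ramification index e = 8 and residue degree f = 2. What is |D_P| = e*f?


|D_P| = e * f
= 8 * 2
= 16

16


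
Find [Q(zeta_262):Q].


The degree equals Euler's totient phi(262).
262 = 2 * 131
phi(262) = 130

130


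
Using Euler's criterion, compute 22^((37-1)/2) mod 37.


p = 37 is prime and the exponent is (p-1)/2 = 18, so by Euler's criterion 22^18 = (22/37) = +1 or -1 mod 37.
Compute by square-and-multiply:
  18 = 16 + 2 (binary 10010)
  Repeated squaring mod 37: 22^1 = 22, 22^2 = 3, 22^4 = 9, 22^8 = 7, 22^16 = 12
  22^18 = 22^16 * 22^2 = 12 * 3 mod 37
    12 * 3 = 36 = 36 mod 37
  22^18 = 36 mod 37
Result 36 = p - 1 = -1 mod 37: 22 is a quadratic non-residue mod 37. As a residue in [0, p-1] the value is 36.
22^18 mod 37 = 36

36


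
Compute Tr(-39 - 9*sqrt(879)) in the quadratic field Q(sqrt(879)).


Tr(a + b*sqrt(d)) = (a + b*sqrt(d)) + (a - b*sqrt(d)) = 2a
= 2 * (-39)
= -78

-78


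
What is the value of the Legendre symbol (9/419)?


p = 419 is prime, so compute (9/419) with the reciprocity algorithm (Jacobi-symbol steps: pull out 2s via (2/n), flip via reciprocity, reduce):
  reciprocity: (9/419) -> +(419/9)
  reduce: (5/9)
  reciprocity: (5/9) -> +(9/5)
  reduce: (4/5)
  pull out 2: (2/5) = -1  (since 5 mod 8 = 5)
  pull out 2: (2/5) = -1  (since 5 mod 8 = 5)
  (1/5) = 1
Product of signs = 1
(9/419) = 1

1


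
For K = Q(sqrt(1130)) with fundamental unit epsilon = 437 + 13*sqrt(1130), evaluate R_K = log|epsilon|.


epsilon = 437 + 13*sqrt(1130)
= 874.0011
R = ln(874.0011)
= 6.7731

6.7731


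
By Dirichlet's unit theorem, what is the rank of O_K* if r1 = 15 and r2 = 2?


By Dirichlet's unit theorem:
rank = r1 + r2 - 1
= 15 + 2 - 1
= 16

16


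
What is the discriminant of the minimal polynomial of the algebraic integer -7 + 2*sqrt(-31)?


The element -7 + 2*sqrt(-31) has minimal polynomial:
x^2 + 14*x + 173
Discriminant = (14)^2 - 4*(173)
= 196 - 692
= -496

-496


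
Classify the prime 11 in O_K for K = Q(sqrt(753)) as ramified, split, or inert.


K = Q(sqrt(753)). Since d mod 4 = 1, disc(K) = 753.
Check p | disc: 753 mod 11 = 5.
p does not divide disc. Compute Legendre symbol (d/p):
5^((11-1)/2) mod 11 = 1
(d/p) = 1, so p splits: (p) = P*P' with e=1, f=1, g=2.
Therefore p is split.

split


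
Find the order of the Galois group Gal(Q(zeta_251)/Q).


|Gal(Q(zeta_251)/Q)| = phi(251)
= 250

250


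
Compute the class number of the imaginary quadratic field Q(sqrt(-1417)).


K = Q(sqrt(-1417)). d mod 4 = 3, so D = disc(K) = 4d = -5668
h(K) equals the number of primitive reduced positive-definite forms (a, b, c) = a*x^2 + b*x*y + c*y^2 with b^2 - 4ac = D,
where reduced means |b| <= a <= c, with b >= 0 whenever |b| = a or a = c, and primitive means gcd(a, b, c) = 1.
Reduced forces 3a^2 <= |D| = 5668, so 1 <= a <= 43; b must have the parity of D, and c = (b^2 - D)/(4a) must be an integer >= a.
Enumerate a = 1..43, b in [-a, a]:
  a=1: (1, 0, 1417)  [1]
  a=2: (2, 2, 709)  [1]
  a=3..6: none
  a=7: (7, -4, 203), (7, 4, 203)  [2]
  a=8..12: none
  a=13: (13, 0, 109)  [1]
  a=14: (14, -10, 103), (14, 10, 103)  [2]
  a=15..22: none
  a=23: (23, -6, 62), (23, 6, 62)  [2]
  a=24..25: none
  a=26: (26, 26, 61)  [1]
  a=27..28: none
  a=29: (29, -4, 49), (29, 4, 49)  [2]
  a=30: none
  a=31: (31, -6, 46), (31, 6, 46)  [2]
  a=32..36: none
  a=37: (37, -20, 41), (37, 20, 41)  [2]
  a=38..43: none
Total reduced forms: 1 + 1 + 2 + 1 + 2 + 2 + 1 + 2 + 2 + 2 = 16
h = 16

16


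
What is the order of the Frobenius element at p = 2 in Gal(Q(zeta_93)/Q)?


The Frobenius at p in Gal(Q(zeta_n)/Q) = (Z/nZ)* is the class of p, so its order is ord_93(2), the smallest k >= 1 with 2^k = 1 mod 93.
n = 93 = 3 * 31, phi(93) = 60; the order divides phi(n).
Divisors of 60: 1, 2, 3, 4, 5, 6, 10, 12, 15, 20, 30, 60
Repeated squaring mod 93: 2^1 = 2, 2^2 = 4, 2^4 = 16, 2^8 = 70, 2^16 = 64, 2^32 = 4
Test divisors in increasing order:
  k=1: 2^1 = 2 mod 93
  k=2: 2^2 = 4 mod 93
  k=3: 2^3 = 4 * 2 = 8 mod 93
  k=4: 2^4 = 16 mod 93
  k=5: 2^5 = 16 * 2 = 32 mod 93
  k=6: 2^6 = 16 * 4 = 64 mod 93
  k=10: 2^10 = 70 * 4 = 1 mod 93  <- first divisor giving 1
Order = 10

10


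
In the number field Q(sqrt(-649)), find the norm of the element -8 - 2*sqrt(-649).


N(a + b*sqrt(d)) = a^2 - d*b^2
= (-8)^2 - (-649)*(-2)^2
= 64 + 2596
= 2660

2660


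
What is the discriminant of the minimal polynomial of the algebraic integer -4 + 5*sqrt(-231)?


The element -4 + 5*sqrt(-231) has minimal polynomial:
x^2 + 8*x + 5791
Discriminant = (8)^2 - 4*(5791)
= 64 - 23164
= -23100

-23100


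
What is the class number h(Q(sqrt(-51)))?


K = Q(sqrt(-51)). d mod 4 = 1, so D = disc(K) = d = -51
h(K) equals the number of primitive reduced positive-definite forms (a, b, c) = a*x^2 + b*x*y + c*y^2 with b^2 - 4ac = D,
where reduced means |b| <= a <= c, with b >= 0 whenever |b| = a or a = c, and primitive means gcd(a, b, c) = 1.
Reduced forces 3a^2 <= |D| = 51, so 1 <= a <= 4; b must have the parity of D, and c = (b^2 - D)/(4a) must be an integer >= a.
Enumerate a = 1..4, b in [-a, a]:
  a=1: (1, 1, 13)  [1]
  a=2: none
  a=3: (3, 3, 5)  [1]
  a=4: none
Total reduced forms: 1 + 1 = 2
h = 2

2


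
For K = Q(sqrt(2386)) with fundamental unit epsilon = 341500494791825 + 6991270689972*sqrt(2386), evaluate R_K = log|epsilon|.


epsilon = 341500494791825 + 6991270689972*sqrt(2386)
= 6.8300e+14
R = ln(6.8300e+14)
= 34.1575

34.1575


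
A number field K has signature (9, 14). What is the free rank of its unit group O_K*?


By Dirichlet's unit theorem:
rank = r1 + r2 - 1
= 9 + 14 - 1
= 22

22


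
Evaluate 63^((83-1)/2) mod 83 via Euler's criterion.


p = 83 is prime and the exponent is (p-1)/2 = 41, so by Euler's criterion 63^41 = (63/83) = +1 or -1 mod 83.
Compute by square-and-multiply:
  41 = 32 + 8 + 1 (binary 101001)
  Repeated squaring mod 83: 63^1 = 63, 63^2 = 68, 63^4 = 59, 63^8 = 78, 63^16 = 25, 63^32 = 44
  63^41 = 63^32 * 63^8 * 63^1 = 44 * 78 * 63 mod 83
    44 * 78 = 3432 = 29 mod 83
    29 * 63 = 1827 = 1 mod 83
  63^41 = 1 mod 83
Result 1: 63 is a quadratic residue mod 83.
63^41 mod 83 = 1

1


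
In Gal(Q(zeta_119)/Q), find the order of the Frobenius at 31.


The Frobenius at p in Gal(Q(zeta_n)/Q) = (Z/nZ)* is the class of p, so its order is ord_119(31), the smallest k >= 1 with 31^k = 1 mod 119.
n = 119 = 7 * 17, phi(119) = 96; the order divides phi(n).
Divisors of 96: 1, 2, 3, 4, 6, 8, 12, 16, 24, 32, 48, 96
Repeated squaring mod 119: 31^1 = 31, 31^2 = 9, 31^4 = 81, 31^8 = 16, 31^16 = 18, 31^32 = 86, 31^64 = 18
Test divisors in increasing order:
  k=1: 31^1 = 31 mod 119
  k=2: 31^2 = 9 mod 119
  k=3: 31^3 = 9 * 31 = 41 mod 119
  k=4: 31^4 = 81 mod 119
  k=6: 31^6 = 81 * 9 = 15 mod 119
  k=8: 31^8 = 16 mod 119
  k=12: 31^12 = 16 * 81 = 106 mod 119
  k=16: 31^16 = 18 mod 119
  k=24: 31^24 = 18 * 16 = 50 mod 119
  k=32: 31^32 = 86 mod 119
  k=48: 31^48 = 86 * 18 = 1 mod 119  <- first divisor giving 1
Order = 48

48


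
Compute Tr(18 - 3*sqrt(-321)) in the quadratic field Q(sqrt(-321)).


Tr(a + b*sqrt(d)) = (a + b*sqrt(d)) + (a - b*sqrt(d)) = 2a
= 2 * (18)
= 36

36


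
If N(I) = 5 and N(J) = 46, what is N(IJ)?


N(IJ) = N(I) * N(J)
= 5 * 46
= 230

230


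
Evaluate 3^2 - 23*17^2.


x^2 - d*y^2
= 3^2 - 23*17^2
= 9 - 6647
= -6638

-6638


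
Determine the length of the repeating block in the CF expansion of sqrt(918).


Run the CF algorithm for sqrt(918).
a_0 = floor(sqrt(918)) = 30; set m_0=0, q_0=1.
Recurrence: m' = q*a - m,  q' = (d - m'^2)/q,  a' = floor((a_0 + m')/q').
  step 1: m=30, q=18, a=3
  step 2: m=24, q=19, a=2
  step 3: m=14, q=38, a=1
  step 4: m=24, q=9, a=6
  step 5: m=30, q=2, a=30
  step 6: m=30, q=9, a=6
  step 7: m=24, q=38, a=1
  step 8: m=14, q=19, a=2
  step 9: m=24, q=18, a=3
  step 10: m=30, q=1, a=60
a_10 = 2*a_0 = 60, so the period closes here.
sqrt(918) = [30; 3, 2, 1, 6, 30, 6, 1, 2, 3, 60]
Period length = 10

10


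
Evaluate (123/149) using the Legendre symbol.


p = 149 is prime, so compute (123/149) with the reciprocity algorithm (Jacobi-symbol steps: pull out 2s via (2/n), flip via reciprocity, reduce):
  reciprocity: (123/149) -> +(149/123)
  reduce: (26/123)
  pull out 2: (2/123) = -1  (since 123 mod 8 = 3)
  reciprocity: (13/123) -> +(123/13)
  reduce: (6/13)
  pull out 2: (2/13) = -1  (since 13 mod 8 = 5)
  reciprocity: (3/13) -> +(13/3)
  reduce: (1/3)
  (1/3) = 1
Product of signs = 1
(123/149) = 1

1


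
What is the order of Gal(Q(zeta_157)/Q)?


|Gal(Q(zeta_157)/Q)| = phi(157)
= 156

156


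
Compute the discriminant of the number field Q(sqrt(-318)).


For K = Q(sqrt(d)) with d squarefree: disc(K) = d if d = 1 mod 4, and disc(K) = 4d if d = 2 or 3 mod 4.
Here d = -318, and d mod 4 = 2.
d = 2 mod 4, not 1 (O_K = Z[sqrt(d)]), so disc(K) = 4d = 4 * (-318) = -1272

-1272


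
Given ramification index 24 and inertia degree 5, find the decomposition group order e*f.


|D_P| = e * f
= 24 * 5
= 120

120


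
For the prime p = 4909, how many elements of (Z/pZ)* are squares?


For prime p, the number of non-zero quadratic residues is (p-1)/2.
= (4909-1)/2
= 2454

2454


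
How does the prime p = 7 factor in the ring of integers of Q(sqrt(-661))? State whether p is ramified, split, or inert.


K = Q(sqrt(-661)). Since d mod 4 = 3, disc(K) = -2644.
Check p | disc: -2644 mod 7 = 2.
p does not divide disc. Compute Legendre symbol (d/p):
4^((7-1)/2) mod 7 = 1
(d/p) = 1, so p splits: (p) = P*P' with e=1, f=1, g=2.
Therefore p is split.

split


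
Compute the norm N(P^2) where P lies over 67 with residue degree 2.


N(P^a) = p^(a*f)
= 67^(2*2)
= 67^4
= 20151121

20151121


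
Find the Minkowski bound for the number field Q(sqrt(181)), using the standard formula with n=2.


d = 181, d mod 4 = 1, so disc(K) = d = 181; |disc(K)| = 181
Real quadratic field, so n = 2, s = r2 = 0, r1 = 2
M = (n!/n^n) * (4/pi)^s * sqrt(|disc(K)|) = (2!/2^2) * (4/pi)^0 * sqrt(181)
= 0.5 * 1.000000 * 13.453624
= 6.7268

6.7268


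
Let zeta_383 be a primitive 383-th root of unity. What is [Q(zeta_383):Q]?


The degree equals Euler's totient phi(383).
383 = 383
phi(383) = 382

382


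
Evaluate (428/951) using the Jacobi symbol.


Compute (428/951) via quadratic reciprocity:
  pull out 2: (2/951) = +1  (since 951 mod 8 = 7)
  pull out 2: (2/951) = +1  (since 951 mod 8 = 7)
  reciprocity: (107/951) -> -(951/107)
  reduce: (95/107)
  reciprocity: (95/107) -> -(107/95)
  reduce: (12/95)
  pull out 2: (2/95) = +1  (since 95 mod 8 = 7)
  pull out 2: (2/95) = +1  (since 95 mod 8 = 7)
  reciprocity: (3/95) -> -(95/3)
  reduce: (2/3)
  pull out 2: (2/3) = -1  (since 3 mod 8 = 3)
  (1/3) = 1
Product of signs = 1

1


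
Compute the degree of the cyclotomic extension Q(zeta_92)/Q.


The degree equals Euler's totient phi(92).
92 = 2^2 * 23
phi(92) = 44

44


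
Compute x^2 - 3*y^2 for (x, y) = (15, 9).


x^2 - d*y^2
= 15^2 - 3*9^2
= 225 - 243
= -18

-18


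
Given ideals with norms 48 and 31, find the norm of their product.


N(IJ) = N(I) * N(J)
= 48 * 31
= 1488

1488


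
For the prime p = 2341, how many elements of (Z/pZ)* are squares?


For prime p, the number of non-zero quadratic residues is (p-1)/2.
= (2341-1)/2
= 1170

1170


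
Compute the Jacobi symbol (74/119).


Compute (74/119) via quadratic reciprocity:
  pull out 2: (2/119) = +1  (since 119 mod 8 = 7)
  reciprocity: (37/119) -> +(119/37)
  reduce: (8/37)
  pull out 2: (2/37) = -1  (since 37 mod 8 = 5)
  pull out 2: (2/37) = -1  (since 37 mod 8 = 5)
  pull out 2: (2/37) = -1  (since 37 mod 8 = 5)
  (1/37) = 1
Product of signs = -1

-1


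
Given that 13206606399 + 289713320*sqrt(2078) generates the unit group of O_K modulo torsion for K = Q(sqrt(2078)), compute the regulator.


epsilon = 13206606399 + 289713320*sqrt(2078)
= 2.6413e+10
R = ln(2.6413e+10)
= 23.9971

23.9971


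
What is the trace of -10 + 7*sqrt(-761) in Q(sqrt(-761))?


Tr(a + b*sqrt(d)) = (a + b*sqrt(d)) + (a - b*sqrt(d)) = 2a
= 2 * (-10)
= -20

-20


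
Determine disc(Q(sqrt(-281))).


For K = Q(sqrt(d)) with d squarefree: disc(K) = d if d = 1 mod 4, and disc(K) = 4d if d = 2 or 3 mod 4.
Here d = -281, and d mod 4 = 3.
d = 3 mod 4, not 1 (O_K = Z[sqrt(d)]), so disc(K) = 4d = 4 * (-281) = -1124

-1124


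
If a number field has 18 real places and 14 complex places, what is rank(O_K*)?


By Dirichlet's unit theorem:
rank = r1 + r2 - 1
= 18 + 14 - 1
= 31

31


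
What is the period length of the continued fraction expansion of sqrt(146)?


Run the CF algorithm for sqrt(146).
a_0 = floor(sqrt(146)) = 12; set m_0=0, q_0=1.
Recurrence: m' = q*a - m,  q' = (d - m'^2)/q,  a' = floor((a_0 + m')/q').
  step 1: m=12, q=2, a=12
  step 2: m=12, q=1, a=24
a_2 = 2*a_0 = 24, so the period closes here.
sqrt(146) = [12; 12, 24]
Period length = 2

2


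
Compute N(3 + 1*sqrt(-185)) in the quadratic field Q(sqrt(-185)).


N(a + b*sqrt(d)) = a^2 - d*b^2
= (3)^2 - (-185)*(1)^2
= 9 + 185
= 194

194


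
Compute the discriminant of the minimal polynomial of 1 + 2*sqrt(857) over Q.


The element 1 + 2*sqrt(857) has minimal polynomial:
x^2 - 2*x - 3427
Discriminant = (-2)^2 - 4*(-3427)
= 4 + 13708
= 13712

13712


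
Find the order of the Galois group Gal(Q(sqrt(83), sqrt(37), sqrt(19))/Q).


The 3 square roots of distinct primes are multiplicatively independent over Q,
so [K:Q] = 2^3 and Gal(K/Q) is isomorphic to (Z/2Z)^3.
|Gal| = 2^3 = 8

8


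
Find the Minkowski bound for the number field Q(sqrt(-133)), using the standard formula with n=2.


d = -133, d mod 4 = 3, so disc(K) = 4d = -532; |disc(K)| = 532
Imaginary quadratic field, so n = 2, s = r2 = 1, r1 = 0
M = (n!/n^n) * (4/pi)^s * sqrt(|disc(K)|) = (2!/2^2) * (4/pi)^1 * sqrt(532)
= 0.5 * 1.273240 * 23.065125
= 14.6837

14.6837


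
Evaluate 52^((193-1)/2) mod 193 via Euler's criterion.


p = 193 is prime and the exponent is (p-1)/2 = 96, so by Euler's criterion 52^96 = (52/193) = +1 or -1 mod 193.
Compute by square-and-multiply:
  96 = 64 + 32 (binary 1100000)
  Repeated squaring mod 193: 52^1 = 52, 52^2 = 2, 52^4 = 4, 52^8 = 16, 52^16 = 63, 52^32 = 109, 52^64 = 108
  52^96 = 52^64 * 52^32 = 108 * 109 mod 193
    108 * 109 = 11772 = 192 mod 193
  52^96 = 192 mod 193
Result 192 = p - 1 = -1 mod 193: 52 is a quadratic non-residue mod 193. As a residue in [0, p-1] the value is 192.
52^96 mod 193 = 192

192


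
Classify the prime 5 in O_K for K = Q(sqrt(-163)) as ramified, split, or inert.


K = Q(sqrt(-163)). Since d mod 4 = 1, disc(K) = -163.
Check p | disc: -163 mod 5 = 2.
p does not divide disc. Compute Legendre symbol (d/p):
2^((5-1)/2) mod 5 = -1
(d/p) = -1, so p is inert: (p) stays prime with e=1, f=2, g=1.
Therefore p is inert.

inert


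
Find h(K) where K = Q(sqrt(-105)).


K = Q(sqrt(-105)). d mod 4 = 3, so D = disc(K) = 4d = -420
h(K) equals the number of primitive reduced positive-definite forms (a, b, c) = a*x^2 + b*x*y + c*y^2 with b^2 - 4ac = D,
where reduced means |b| <= a <= c, with b >= 0 whenever |b| = a or a = c, and primitive means gcd(a, b, c) = 1.
Reduced forces 3a^2 <= |D| = 420, so 1 <= a <= 11; b must have the parity of D, and c = (b^2 - D)/(4a) must be an integer >= a.
Enumerate a = 1..11, b in [-a, a]:
  a=1: (1, 0, 105)  [1]
  a=2: (2, 2, 53)  [1]
  a=3: (3, 0, 35)  [1]
  a=4: none
  a=5: (5, 0, 21)  [1]
  a=6: (6, 6, 19)  [1]
  a=7: (7, 0, 15)  [1]
  a=8..9: none
  a=10: (10, 10, 13)  [1]
  a=11: (11, 8, 11)  [1]
Total reduced forms: 1 + 1 + 1 + 1 + 1 + 1 + 1 + 1 = 8
h = 8

8


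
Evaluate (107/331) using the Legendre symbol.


p = 331 is prime, so compute (107/331) with the reciprocity algorithm (Jacobi-symbol steps: pull out 2s via (2/n), flip via reciprocity, reduce):
  reciprocity: (107/331) -> -(331/107)
  reduce: (10/107)
  pull out 2: (2/107) = -1  (since 107 mod 8 = 3)
  reciprocity: (5/107) -> +(107/5)
  reduce: (2/5)
  pull out 2: (2/5) = -1  (since 5 mod 8 = 5)
  (1/5) = 1
Product of signs = -1
(107/331) = -1

-1


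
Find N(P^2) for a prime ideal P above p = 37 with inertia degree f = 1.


N(P^a) = p^(a*f)
= 37^(2*1)
= 37^2
= 1369

1369


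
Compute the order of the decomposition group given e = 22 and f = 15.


|D_P| = e * f
= 22 * 15
= 330

330


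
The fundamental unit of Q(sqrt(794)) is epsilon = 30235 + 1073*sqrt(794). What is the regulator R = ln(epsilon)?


epsilon = 30235 + 1073*sqrt(794)
= 60470.0000
R = ln(60470.0000)
= 11.0099

11.0099


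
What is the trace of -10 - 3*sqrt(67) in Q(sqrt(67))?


Tr(a + b*sqrt(d)) = (a + b*sqrt(d)) + (a - b*sqrt(d)) = 2a
= 2 * (-10)
= -20

-20


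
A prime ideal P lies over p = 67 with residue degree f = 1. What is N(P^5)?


N(P^a) = p^(a*f)
= 67^(5*1)
= 67^5
= 1350125107

1350125107


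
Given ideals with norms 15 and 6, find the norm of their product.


N(IJ) = N(I) * N(J)
= 15 * 6
= 90

90


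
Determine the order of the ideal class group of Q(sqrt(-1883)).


K = Q(sqrt(-1883)). d mod 4 = 1, so D = disc(K) = d = -1883
h(K) equals the number of primitive reduced positive-definite forms (a, b, c) = a*x^2 + b*x*y + c*y^2 with b^2 - 4ac = D,
where reduced means |b| <= a <= c, with b >= 0 whenever |b| = a or a = c, and primitive means gcd(a, b, c) = 1.
Reduced forces 3a^2 <= |D| = 1883, so 1 <= a <= 25; b must have the parity of D, and c = (b^2 - D)/(4a) must be an integer >= a.
Enumerate a = 1..25, b in [-a, a]:
  a=1: (1, 1, 471)  [1]
  a=2: none
  a=3: (3, -1, 157), (3, 1, 157)  [2]
  a=4..6: none
  a=7: (7, 7, 69)  [1]
  a=8: none
  a=9: (9, -5, 53), (9, 5, 53)  [2]
  a=10: none
  a=11: (11, -3, 43), (11, 3, 43)  [2]
  a=12..16: none
  a=17: (17, -15, 31), (17, 15, 31)  [2]
  a=18: none
  a=19: (19, -13, 27), (19, 13, 27)  [2]
  a=20: none
  a=21: (21, -7, 23), (21, 7, 23)  [2]
  a=22..25: none
Total reduced forms: 1 + 2 + 1 + 2 + 2 + 2 + 2 + 2 = 14
h = 14

14
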